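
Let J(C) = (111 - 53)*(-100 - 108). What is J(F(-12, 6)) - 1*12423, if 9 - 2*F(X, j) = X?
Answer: -24487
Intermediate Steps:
F(X, j) = 9/2 - X/2
J(C) = -12064 (J(C) = 58*(-208) = -12064)
J(F(-12, 6)) - 1*12423 = -12064 - 1*12423 = -12064 - 12423 = -24487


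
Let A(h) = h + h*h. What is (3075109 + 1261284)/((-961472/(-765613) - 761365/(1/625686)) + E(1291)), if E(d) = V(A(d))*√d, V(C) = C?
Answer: -1874407705022160338509297117/205913473756128104809151618132958 - 3281508058756340101147*√1291/102956736878064052404575809066479 ≈ -9.1040e-6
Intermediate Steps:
A(h) = h + h²
E(d) = d^(3/2)*(1 + d) (E(d) = (d*(1 + d))*√d = d^(3/2)*(1 + d))
(3075109 + 1261284)/((-961472/(-765613) - 761365/(1/625686)) + E(1291)) = (3075109 + 1261284)/((-961472/(-765613) - 761365/(1/625686)) + 1291^(3/2)*(1 + 1291)) = 4336393/((-961472*(-1/765613) - 761365/1/625686) + (1291*√1291)*1292) = 4336393/((961472/765613 - 761365*625686) + 1667972*√1291) = 4336393/((961472/765613 - 476375421390) + 1667972*√1291) = 4336393/(-364719215495700598/765613 + 1667972*√1291)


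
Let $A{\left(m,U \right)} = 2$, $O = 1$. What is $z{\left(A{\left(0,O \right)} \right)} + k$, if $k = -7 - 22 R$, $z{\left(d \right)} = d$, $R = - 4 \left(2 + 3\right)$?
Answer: $435$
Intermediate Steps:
$R = -20$ ($R = \left(-4\right) 5 = -20$)
$k = 433$ ($k = -7 - -440 = -7 + 440 = 433$)
$z{\left(A{\left(0,O \right)} \right)} + k = 2 + 433 = 435$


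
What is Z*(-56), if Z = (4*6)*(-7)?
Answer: 9408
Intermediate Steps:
Z = -168 (Z = 24*(-7) = -168)
Z*(-56) = -168*(-56) = 9408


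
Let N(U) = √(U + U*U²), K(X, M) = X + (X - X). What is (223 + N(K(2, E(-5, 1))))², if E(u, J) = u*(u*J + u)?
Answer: (223 + √10)² ≈ 51149.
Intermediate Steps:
E(u, J) = u*(u + J*u) (E(u, J) = u*(J*u + u) = u*(u + J*u))
K(X, M) = X (K(X, M) = X + 0 = X)
N(U) = √(U + U³)
(223 + N(K(2, E(-5, 1))))² = (223 + √(2 + 2³))² = (223 + √(2 + 8))² = (223 + √10)²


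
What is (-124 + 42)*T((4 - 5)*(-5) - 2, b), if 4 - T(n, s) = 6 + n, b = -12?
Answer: 410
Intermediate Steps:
T(n, s) = -2 - n (T(n, s) = 4 - (6 + n) = 4 + (-6 - n) = -2 - n)
(-124 + 42)*T((4 - 5)*(-5) - 2, b) = (-124 + 42)*(-2 - ((4 - 5)*(-5) - 2)) = -82*(-2 - (-1*(-5) - 2)) = -82*(-2 - (5 - 2)) = -82*(-2 - 1*3) = -82*(-2 - 3) = -82*(-5) = 410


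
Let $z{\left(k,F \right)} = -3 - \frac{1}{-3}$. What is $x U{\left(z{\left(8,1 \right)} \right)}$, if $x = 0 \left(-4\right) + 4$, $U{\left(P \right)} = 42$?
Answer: $168$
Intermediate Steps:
$z{\left(k,F \right)} = - \frac{8}{3}$ ($z{\left(k,F \right)} = -3 - - \frac{1}{3} = -3 + \frac{1}{3} = - \frac{8}{3}$)
$x = 4$ ($x = 0 + 4 = 4$)
$x U{\left(z{\left(8,1 \right)} \right)} = 4 \cdot 42 = 168$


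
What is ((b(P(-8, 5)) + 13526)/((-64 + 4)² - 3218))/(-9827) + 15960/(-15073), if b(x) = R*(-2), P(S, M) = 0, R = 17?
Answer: -30057916178/28291372861 ≈ -1.0624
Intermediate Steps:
b(x) = -34 (b(x) = 17*(-2) = -34)
((b(P(-8, 5)) + 13526)/((-64 + 4)² - 3218))/(-9827) + 15960/(-15073) = ((-34 + 13526)/((-64 + 4)² - 3218))/(-9827) + 15960/(-15073) = (13492/((-60)² - 3218))*(-1/9827) + 15960*(-1/15073) = (13492/(3600 - 3218))*(-1/9827) - 15960/15073 = (13492/382)*(-1/9827) - 15960/15073 = (13492*(1/382))*(-1/9827) - 15960/15073 = (6746/191)*(-1/9827) - 15960/15073 = -6746/1876957 - 15960/15073 = -30057916178/28291372861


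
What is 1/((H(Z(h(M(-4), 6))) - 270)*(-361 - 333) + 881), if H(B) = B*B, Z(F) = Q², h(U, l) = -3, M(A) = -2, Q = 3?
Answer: 1/132047 ≈ 7.5731e-6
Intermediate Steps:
Z(F) = 9 (Z(F) = 3² = 9)
H(B) = B²
1/((H(Z(h(M(-4), 6))) - 270)*(-361 - 333) + 881) = 1/((9² - 270)*(-361 - 333) + 881) = 1/((81 - 270)*(-694) + 881) = 1/(-189*(-694) + 881) = 1/(131166 + 881) = 1/132047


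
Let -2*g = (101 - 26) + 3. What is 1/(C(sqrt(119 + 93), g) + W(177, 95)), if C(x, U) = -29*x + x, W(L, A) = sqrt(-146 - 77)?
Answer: -1/(56*sqrt(53) - I*sqrt(223)) ≈ -0.0024496 - 8.9726e-5*I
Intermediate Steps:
W(L, A) = I*sqrt(223) (W(L, A) = sqrt(-223) = I*sqrt(223))
g = -39 (g = -((101 - 26) + 3)/2 = -(75 + 3)/2 = -1/2*78 = -39)
C(x, U) = -28*x
1/(C(sqrt(119 + 93), g) + W(177, 95)) = 1/(-28*sqrt(119 + 93) + I*sqrt(223)) = 1/(-56*sqrt(53) + I*sqrt(223))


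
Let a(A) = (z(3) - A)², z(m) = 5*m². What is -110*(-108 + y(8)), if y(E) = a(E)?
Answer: -138710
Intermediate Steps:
a(A) = (45 - A)² (a(A) = (5*3² - A)² = (5*9 - A)² = (45 - A)²)
y(E) = (-45 + E)²
-110*(-108 + y(8)) = -110*(-108 + (-45 + 8)²) = -110*(-108 + (-37)²) = -110*(-108 + 1369) = -110*1261 = -138710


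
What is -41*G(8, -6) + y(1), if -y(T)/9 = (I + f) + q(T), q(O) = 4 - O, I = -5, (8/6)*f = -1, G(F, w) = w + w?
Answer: 2067/4 ≈ 516.75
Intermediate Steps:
G(F, w) = 2*w
f = -¾ (f = (¾)*(-1) = -¾ ≈ -0.75000)
y(T) = 63/4 + 9*T (y(T) = -9*((-5 - ¾) + (4 - T)) = -9*(-23/4 + (4 - T)) = -9*(-7/4 - T) = 63/4 + 9*T)
-41*G(8, -6) + y(1) = -82*(-6) + (63/4 + 9*1) = -41*(-12) + (63/4 + 9) = 492 + 99/4 = 2067/4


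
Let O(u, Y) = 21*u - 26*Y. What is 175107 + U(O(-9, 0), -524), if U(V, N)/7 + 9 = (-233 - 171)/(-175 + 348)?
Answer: 30279784/173 ≈ 1.7503e+5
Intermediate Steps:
O(u, Y) = -26*Y + 21*u
U(V, N) = -13727/173 (U(V, N) = -63 + 7*((-233 - 171)/(-175 + 348)) = -63 + 7*(-404/173) = -63 - 2828/173 = -13727/173)
175107 + U(O(-9, 0), -524) = 175107 - 13727/173 = 30279784/173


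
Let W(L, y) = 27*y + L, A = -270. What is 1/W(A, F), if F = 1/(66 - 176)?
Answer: -110/29727 ≈ -0.0037003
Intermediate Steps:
F = -1/110 (F = 1/(-110) = -1/110 ≈ -0.0090909)
W(L, y) = L + 27*y
1/W(A, F) = 1/(-270 + 27*(-1/110)) = 1/(-270 - 27/110) = 1/(-29727/110) = -110/29727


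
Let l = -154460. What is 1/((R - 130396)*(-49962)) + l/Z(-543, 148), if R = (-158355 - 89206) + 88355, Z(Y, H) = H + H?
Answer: -279362054106593/535356519588 ≈ -521.82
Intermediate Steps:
Z(Y, H) = 2*H
R = -159206 (R = -247561 + 88355 = -159206)
1/((R - 130396)*(-49962)) + l/Z(-543, 148) = 1/(-159206 - 130396*(-49962)) - 154460/(2*148) = -1/49962/(-289602) - 154460/296 = -1/289602*(-1/49962) - 154460*1/296 = 1/14469095124 - 38615/74 = -279362054106593/535356519588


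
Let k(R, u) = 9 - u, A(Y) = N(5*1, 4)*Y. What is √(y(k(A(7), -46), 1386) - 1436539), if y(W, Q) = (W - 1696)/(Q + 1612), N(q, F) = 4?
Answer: I*√12911623197874/2998 ≈ 1198.6*I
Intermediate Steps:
A(Y) = 4*Y
y(W, Q) = (-1696 + W)/(1612 + Q)
√(y(k(A(7), -46), 1386) - 1436539) = √((-1696 + (9 - 1*(-46)))/(1612 + 1386) - 1436539) = √((-1696 + (9 + 46))/2998 - 1436539) = √((-1696 + 55)/2998 - 1436539) = √((1/2998)*(-1641) - 1436539) = √(-1641/2998 - 1436539) = √(-4306745563/2998) = I*√12911623197874/2998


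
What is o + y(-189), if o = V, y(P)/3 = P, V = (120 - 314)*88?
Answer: -17639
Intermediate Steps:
V = -17072 (V = -194*88 = -17072)
y(P) = 3*P
o = -17072
o + y(-189) = -17072 + 3*(-189) = -17072 - 567 = -17639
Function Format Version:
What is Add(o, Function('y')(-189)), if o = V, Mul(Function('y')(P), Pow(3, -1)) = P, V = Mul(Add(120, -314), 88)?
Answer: -17639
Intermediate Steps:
V = -17072 (V = Mul(-194, 88) = -17072)
Function('y')(P) = Mul(3, P)
o = -17072
Add(o, Function('y')(-189)) = Add(-17072, Mul(3, -189)) = Add(-17072, -567) = -17639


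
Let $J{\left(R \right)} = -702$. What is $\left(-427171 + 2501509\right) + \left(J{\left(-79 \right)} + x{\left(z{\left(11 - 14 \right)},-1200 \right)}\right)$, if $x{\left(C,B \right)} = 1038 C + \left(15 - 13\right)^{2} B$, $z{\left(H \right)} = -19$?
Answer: $2049114$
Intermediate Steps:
$x{\left(C,B \right)} = 4 B + 1038 C$ ($x{\left(C,B \right)} = 1038 C + 2^{2} B = 1038 C + 4 B = 4 B + 1038 C$)
$\left(-427171 + 2501509\right) + \left(J{\left(-79 \right)} + x{\left(z{\left(11 - 14 \right)},-1200 \right)}\right) = \left(-427171 + 2501509\right) + \left(-702 + \left(4 \left(-1200\right) + 1038 \left(-19\right)\right)\right) = 2074338 - 25224 = 2049114$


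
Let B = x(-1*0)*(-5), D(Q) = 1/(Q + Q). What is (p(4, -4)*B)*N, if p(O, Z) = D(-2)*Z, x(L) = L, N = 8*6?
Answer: 0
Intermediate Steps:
N = 48
D(Q) = 1/(2*Q)
B = 0 (B = -1*0*(-5) = 0*(-5) = 0)
p(O, Z) = -Z/4 (p(O, Z) = ((½)/(-2))*Z = ((½)*(-½))*Z = -Z/4)
(p(4, -4)*B)*N = (-¼*(-4)*0)*48 = (1*0)*48 = 0*48 = 0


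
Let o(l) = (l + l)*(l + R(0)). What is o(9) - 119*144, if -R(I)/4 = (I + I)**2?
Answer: -16974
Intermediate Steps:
R(I) = -16*I**2 (R(I) = -4*(I + I)**2 = -4*4*I**2 = -16*I**2)
o(l) = 2*l**2 (o(l) = (l + l)*(l - 16*0**2) = (2*l)*(l - 16*0) = (2*l)*(l + 0) = (2*l)*l = 2*l**2)
o(9) - 119*144 = 2*9**2 - 119*144 = 2*81 - 17136 = 162 - 17136 = -16974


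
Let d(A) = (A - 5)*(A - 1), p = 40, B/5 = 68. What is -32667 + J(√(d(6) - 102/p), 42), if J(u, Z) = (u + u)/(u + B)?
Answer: -75524503415/2311951 + 9520*√5/2311951 ≈ -32667.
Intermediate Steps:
B = 340 (B = 5*68 = 340)
d(A) = (-1 + A)*(-5 + A) (d(A) = (-5 + A)*(-1 + A) = (-1 + A)*(-5 + A))
J(u, Z) = 2*u/(340 + u) (J(u, Z) = (u + u)/(u + 340) = (2*u)/(340 + u) = 2*u/(340 + u))
-32667 + J(√(d(6) - 102/p), 42) = -32667 + 2*√((5 + 6² - 6*6) - 102/40)/(340 + √((5 + 6² - 6*6) - 102/40)) = -32667 + 2*√((5 + 36 - 36) - 102*1/40)/(340 + √((5 + 36 - 36) - 102*1/40)) = -32667 + 2*√(5 - 51/20)/(340 + √(5 - 51/20)) = -32667 + 2*√(49/20)/(340 + √(49/20)) = -32667 + 2*(7*√5/10)/(340 + 7*√5/10) = -32667 + 7*√5/(5*(340 + 7*√5/10))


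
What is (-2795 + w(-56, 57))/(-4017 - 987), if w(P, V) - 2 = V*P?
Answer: 665/556 ≈ 1.1960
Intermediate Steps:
w(P, V) = 2 + P*V (w(P, V) = 2 + V*P = 2 + P*V)
(-2795 + w(-56, 57))/(-4017 - 987) = (-2795 + (2 - 56*57))/(-4017 - 987) = (-2795 + (2 - 3192))/(-5004) = (-2795 - 3190)*(-1/5004) = -5985*(-1/5004) = 665/556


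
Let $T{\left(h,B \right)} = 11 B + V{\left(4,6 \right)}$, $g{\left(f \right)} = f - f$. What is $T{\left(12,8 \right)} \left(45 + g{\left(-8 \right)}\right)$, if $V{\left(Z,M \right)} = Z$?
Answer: $4140$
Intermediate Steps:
$g{\left(f \right)} = 0$
$T{\left(h,B \right)} = 4 + 11 B$ ($T{\left(h,B \right)} = 11 B + 4 = 4 + 11 B$)
$T{\left(12,8 \right)} \left(45 + g{\left(-8 \right)}\right) = \left(4 + 11 \cdot 8\right) \left(45 + 0\right) = \left(4 + 88\right) 45 = 92 \cdot 45 = 4140$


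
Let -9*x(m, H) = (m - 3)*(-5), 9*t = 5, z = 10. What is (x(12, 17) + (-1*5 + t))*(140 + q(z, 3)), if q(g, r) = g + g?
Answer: 800/9 ≈ 88.889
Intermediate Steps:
t = 5/9 (t = (⅑)*5 = 5/9 ≈ 0.55556)
x(m, H) = -5/3 + 5*m/9 (x(m, H) = -(m - 3)*(-5)/9 = -(-3 + m)*(-5)/9 = -(15 - 5*m)/9 = -5/3 + 5*m/9)
q(g, r) = 2*g
(x(12, 17) + (-1*5 + t))*(140 + q(z, 3)) = ((-5/3 + (5/9)*12) + (-1*5 + 5/9))*(140 + 2*10) = ((-5/3 + 20/3) + (-5 + 5/9))*(140 + 20) = (5 - 40/9)*160 = (5/9)*160 = 800/9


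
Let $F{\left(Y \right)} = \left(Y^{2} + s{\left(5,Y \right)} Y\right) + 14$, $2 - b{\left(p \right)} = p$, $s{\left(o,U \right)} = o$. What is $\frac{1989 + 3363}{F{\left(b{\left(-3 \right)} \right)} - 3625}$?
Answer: $- \frac{1784}{1187} \approx -1.5029$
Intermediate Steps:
$b{\left(p \right)} = 2 - p$
$F{\left(Y \right)} = 14 + Y^{2} + 5 Y$ ($F{\left(Y \right)} = \left(Y^{2} + 5 Y\right) + 14 = 14 + Y^{2} + 5 Y$)
$\frac{1989 + 3363}{F{\left(b{\left(-3 \right)} \right)} - 3625} = \frac{1989 + 3363}{\left(14 + \left(2 - -3\right)^{2} + 5 \left(2 - -3\right)\right) - 3625} = \frac{5352}{\left(14 + \left(2 + 3\right)^{2} + 5 \left(2 + 3\right)\right) - 3625} = \frac{5352}{\left(14 + 5^{2} + 5 \cdot 5\right) - 3625} = \frac{5352}{\left(14 + 25 + 25\right) - 3625} = \frac{5352}{64 - 3625} = \frac{5352}{-3561} = 5352 \left(- \frac{1}{3561}\right) = - \frac{1784}{1187}$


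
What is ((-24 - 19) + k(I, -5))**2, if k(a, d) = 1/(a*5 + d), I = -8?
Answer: 3748096/2025 ≈ 1850.9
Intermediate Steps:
k(a, d) = 1/(d + 5*a) (k(a, d) = 1/(5*a + d) = 1/(d + 5*a))
((-24 - 19) + k(I, -5))**2 = ((-24 - 19) + 1/(-5 + 5*(-8)))**2 = (-43 + 1/(-5 - 40))**2 = (-43 + 1/(-45))**2 = (-43 - 1/45)**2 = (-1936/45)**2 = 3748096/2025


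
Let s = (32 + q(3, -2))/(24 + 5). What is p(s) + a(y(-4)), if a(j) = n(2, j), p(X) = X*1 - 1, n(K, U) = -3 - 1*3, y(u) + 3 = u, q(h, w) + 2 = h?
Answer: -170/29 ≈ -5.8621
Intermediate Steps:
q(h, w) = -2 + h
y(u) = -3 + u
s = 33/29 (s = (32 + (-2 + 3))/(24 + 5) = (32 + 1)/29 = 33*(1/29) = 33/29 ≈ 1.1379)
n(K, U) = -6 (n(K, U) = -3 - 3 = -6)
p(X) = -1 + X (p(X) = X - 1 = -1 + X)
a(j) = -6
p(s) + a(y(-4)) = (-1 + 33/29) - 6 = 4/29 - 6 = -170/29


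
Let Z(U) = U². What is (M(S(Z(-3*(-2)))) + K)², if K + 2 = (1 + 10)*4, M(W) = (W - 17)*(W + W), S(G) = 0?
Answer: 1764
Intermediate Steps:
M(W) = 2*W*(-17 + W) (M(W) = (-17 + W)*(2*W) = 2*W*(-17 + W))
K = 42 (K = -2 + (1 + 10)*4 = -2 + 11*4 = -2 + 44 = 42)
(M(S(Z(-3*(-2)))) + K)² = (2*0*(-17 + 0) + 42)² = (2*0*(-17) + 42)² = (0 + 42)² = 42² = 1764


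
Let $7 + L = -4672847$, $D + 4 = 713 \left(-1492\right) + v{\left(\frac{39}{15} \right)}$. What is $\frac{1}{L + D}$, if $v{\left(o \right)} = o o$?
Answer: $- \frac{25}{143416181} \approx -1.7432 \cdot 10^{-7}$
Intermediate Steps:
$v{\left(o \right)} = o^{2}$
$D = - \frac{26594831}{25}$ ($D = -4 + \left(713 \left(-1492\right) + \left(\frac{39}{15}\right)^{2}\right) = -4 - \left(1063796 - \left(39 \cdot \frac{1}{15}\right)^{2}\right) = -4 - \left(1063796 - \left(\frac{13}{5}\right)^{2}\right) = -4 + \left(-1063796 + \frac{169}{25}\right) = -4 - \frac{26594731}{25} = - \frac{26594831}{25} \approx -1.0638 \cdot 10^{6}$)
$L = -4672854$ ($L = -7 - 4672847 = -4672854$)
$\frac{1}{L + D} = \frac{1}{-4672854 - \frac{26594831}{25}} = \frac{1}{- \frac{143416181}{25}} = - \frac{25}{143416181}$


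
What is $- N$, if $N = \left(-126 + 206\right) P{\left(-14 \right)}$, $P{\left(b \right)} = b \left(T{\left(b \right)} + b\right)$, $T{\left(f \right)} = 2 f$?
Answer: $-47040$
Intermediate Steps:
$P{\left(b \right)} = 3 b^{2}$ ($P{\left(b \right)} = b \left(2 b + b\right) = b 3 b = 3 b^{2}$)
$N = 47040$ ($N = \left(-126 + 206\right) 3 \left(-14\right)^{2} = 80 \cdot 3 \cdot 196 = 80 \cdot 588 = 47040$)
$- N = \left(-1\right) 47040 = -47040$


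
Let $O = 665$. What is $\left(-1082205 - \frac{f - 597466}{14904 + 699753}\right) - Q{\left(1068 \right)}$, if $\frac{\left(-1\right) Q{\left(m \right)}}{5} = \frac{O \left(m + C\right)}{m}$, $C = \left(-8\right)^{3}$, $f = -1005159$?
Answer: $- \frac{22907612401005}{21201491} \approx -1.0805 \cdot 10^{6}$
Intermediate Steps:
$C = -512$
$Q{\left(m \right)} = - \frac{5 \left(-340480 + 665 m\right)}{m}$ ($Q{\left(m \right)} = - 5 \frac{665 \left(m - 512\right)}{m} = - 5 \frac{665 \left(-512 + m\right)}{m} = - 5 \frac{-340480 + 665 m}{m} = - \frac{5 \left(-340480 + 665 m\right)}{m}$)
$\left(-1082205 - \frac{f - 597466}{14904 + 699753}\right) - Q{\left(1068 \right)} = \left(-1082205 - \frac{-1005159 - 597466}{14904 + 699753}\right) - \left(-3325 + \frac{1702400}{1068}\right) = \left(-1082205 - - \frac{1602625}{714657}\right) - \left(-3325 + 1702400 \cdot \frac{1}{1068}\right) = \left(-1082205 - \left(-1602625\right) \frac{1}{714657}\right) - \left(-3325 + \frac{425600}{267}\right) = \left(-1082205 - - \frac{1602625}{714657}\right) - - \frac{462175}{267} = \left(-1082205 + \frac{1602625}{714657}\right) + \frac{462175}{267} = - \frac{773403776060}{714657} + \frac{462175}{267} = - \frac{22907612401005}{21201491}$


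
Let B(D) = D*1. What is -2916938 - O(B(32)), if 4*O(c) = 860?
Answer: -2917153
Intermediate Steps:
B(D) = D
O(c) = 215 (O(c) = (¼)*860 = 215)
-2916938 - O(B(32)) = -2916938 - 1*215 = -2916938 - 215 = -2917153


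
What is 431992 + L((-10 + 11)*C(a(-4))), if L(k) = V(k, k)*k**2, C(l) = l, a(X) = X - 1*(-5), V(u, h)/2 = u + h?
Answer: 431996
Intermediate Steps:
V(u, h) = 2*h + 2*u (V(u, h) = 2*(u + h) = 2*(h + u) = 2*h + 2*u)
a(X) = 5 + X (a(X) = X + 5 = 5 + X)
L(k) = 4*k**3 (L(k) = (2*k + 2*k)*k**2 = (4*k)*k**2 = 4*k**3)
431992 + L((-10 + 11)*C(a(-4))) = 431992 + 4*((-10 + 11)*(5 - 4))**3 = 431992 + 4*(1*1)**3 = 431992 + 4*1**3 = 431992 + 4*1 = 431992 + 4 = 431996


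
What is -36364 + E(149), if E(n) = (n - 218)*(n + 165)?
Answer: -58030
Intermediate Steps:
E(n) = (-218 + n)*(165 + n)
-36364 + E(149) = -36364 + (-35970 + 149² - 53*149) = -36364 + (-35970 + 22201 - 7897) = -36364 - 21666 = -58030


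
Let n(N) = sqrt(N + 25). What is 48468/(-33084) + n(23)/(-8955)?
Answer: -4039/2757 - 4*sqrt(3)/8955 ≈ -1.4658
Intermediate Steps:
n(N) = sqrt(25 + N)
48468/(-33084) + n(23)/(-8955) = 48468/(-33084) + sqrt(25 + 23)/(-8955) = 48468*(-1/33084) + sqrt(48)*(-1/8955) = -4039/2757 + (4*sqrt(3))*(-1/8955) = -4039/2757 - 4*sqrt(3)/8955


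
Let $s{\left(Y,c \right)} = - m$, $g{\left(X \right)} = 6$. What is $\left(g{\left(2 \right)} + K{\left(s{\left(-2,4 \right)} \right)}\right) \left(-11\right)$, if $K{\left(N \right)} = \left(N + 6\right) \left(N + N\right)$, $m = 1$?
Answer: $44$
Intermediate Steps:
$s{\left(Y,c \right)} = -1$ ($s{\left(Y,c \right)} = \left(-1\right) 1 = -1$)
$K{\left(N \right)} = 2 N \left(6 + N\right)$ ($K{\left(N \right)} = \left(6 + N\right) 2 N = 2 N \left(6 + N\right)$)
$\left(g{\left(2 \right)} + K{\left(s{\left(-2,4 \right)} \right)}\right) \left(-11\right) = \left(6 + 2 \left(-1\right) \left(6 - 1\right)\right) \left(-11\right) = \left(6 + 2 \left(-1\right) 5\right) \left(-11\right) = \left(6 - 10\right) \left(-11\right) = \left(-4\right) \left(-11\right) = 44$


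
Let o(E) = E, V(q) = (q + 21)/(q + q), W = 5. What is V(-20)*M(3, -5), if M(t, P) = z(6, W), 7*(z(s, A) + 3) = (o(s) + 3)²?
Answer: -3/14 ≈ -0.21429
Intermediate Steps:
V(q) = (21 + q)/(2*q) (V(q) = (21 + q)/((2*q)) = (21 + q)*(1/(2*q)) = (21 + q)/(2*q))
z(s, A) = -3 + (3 + s)²/7 (z(s, A) = -3 + (s + 3)²/7 = -3 + (3 + s)²/7)
M(t, P) = 60/7 (M(t, P) = -3 + (3 + 6)²/7 = -3 + (⅐)*9² = -3 + (⅐)*81 = -3 + 81/7 = 60/7)
V(-20)*M(3, -5) = ((½)*(21 - 20)/(-20))*(60/7) = ((½)*(-1/20)*1)*(60/7) = -1/40*60/7 = -3/14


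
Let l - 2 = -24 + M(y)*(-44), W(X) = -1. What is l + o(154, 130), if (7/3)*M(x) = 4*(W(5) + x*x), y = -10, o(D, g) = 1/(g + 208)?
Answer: -17719981/2366 ≈ -7489.4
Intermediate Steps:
o(D, g) = 1/(208 + g)
M(x) = -12/7 + 12*x**2/7 (M(x) = 3*(4*(-1 + x*x))/7 = 3*(4*(-1 + x**2))/7 = 3*(-4 + 4*x**2)/7 = -12/7 + 12*x**2/7)
l = -52426/7 (l = 2 + (-24 + (-12/7 + (12/7)*(-10)**2)*(-44)) = 2 + (-24 + (-12/7 + (12/7)*100)*(-44)) = 2 + (-24 + (-12/7 + 1200/7)*(-44)) = 2 + (-24 + (1188/7)*(-44)) = 2 + (-24 - 52272/7) = 2 - 52440/7 = -52426/7 ≈ -7489.4)
l + o(154, 130) = -52426/7 + 1/(208 + 130) = -52426/7 + 1/338 = -17719981/2366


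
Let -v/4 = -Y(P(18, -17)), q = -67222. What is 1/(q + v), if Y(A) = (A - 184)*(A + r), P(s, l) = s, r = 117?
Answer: -1/156862 ≈ -6.3750e-6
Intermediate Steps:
Y(A) = (-184 + A)*(117 + A) (Y(A) = (A - 184)*(A + 117) = (-184 + A)*(117 + A))
v = -89640 (v = -(-4)*(-21528 + 18**2 - 67*18) = -(-4)*(-21528 + 324 - 1206) = -(-4)*(-22410) = -4*22410 = -89640)
1/(q + v) = 1/(-67222 - 89640) = 1/(-156862) = -1/156862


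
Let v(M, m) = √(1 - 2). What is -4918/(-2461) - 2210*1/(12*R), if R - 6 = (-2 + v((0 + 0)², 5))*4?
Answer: 602897/29532 + 221*I/6 ≈ 20.415 + 36.833*I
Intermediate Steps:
v(M, m) = I (v(M, m) = √(-1) = I)
R = -2 + 4*I (R = 6 + (-2 + I)*4 = 6 + (-8 + 4*I) = -2 + 4*I ≈ -2.0 + 4.0*I)
-4918/(-2461) - 2210*1/(12*R) = -4918/(-2461) - (-221/12 - 221*I/6) = -4918*(-1/2461) - (-221/12 - 221*I/6) = 4918/2461 - 2210*(-24 - 48*I)/2880 = 4918/2461 - 221*(-24 - 48*I)/288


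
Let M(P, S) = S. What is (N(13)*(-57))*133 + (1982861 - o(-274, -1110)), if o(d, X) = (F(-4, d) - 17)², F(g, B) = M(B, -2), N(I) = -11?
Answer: 2065891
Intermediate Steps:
F(g, B) = -2
o(d, X) = 361 (o(d, X) = (-2 - 17)² = (-19)² = 361)
(N(13)*(-57))*133 + (1982861 - o(-274, -1110)) = -11*(-57)*133 + (1982861 - 1*361) = 627*133 + (1982861 - 361) = 83391 + 1982500 = 2065891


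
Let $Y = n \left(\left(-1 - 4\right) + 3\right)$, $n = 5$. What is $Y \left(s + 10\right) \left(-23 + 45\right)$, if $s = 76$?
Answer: $-18920$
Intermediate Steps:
$Y = -10$ ($Y = 5 \left(\left(-1 - 4\right) + 3\right) = 5 \left(-5 + 3\right) = 5 \left(-2\right) = -10$)
$Y \left(s + 10\right) \left(-23 + 45\right) = - 10 \left(76 + 10\right) \left(-23 + 45\right) = - 10 \cdot 86 \cdot 22 = \left(-10\right) 1892 = -18920$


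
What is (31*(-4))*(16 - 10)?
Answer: -744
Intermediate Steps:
(31*(-4))*(16 - 10) = -124*6 = -744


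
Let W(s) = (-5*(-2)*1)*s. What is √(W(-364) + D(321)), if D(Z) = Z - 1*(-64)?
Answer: I*√3255 ≈ 57.053*I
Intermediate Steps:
D(Z) = 64 + Z (D(Z) = Z + 64 = 64 + Z)
W(s) = 10*s (W(s) = (10*1)*s = 10*s)
√(W(-364) + D(321)) = √(10*(-364) + (64 + 321)) = √(-3640 + 385) = √(-3255) = I*√3255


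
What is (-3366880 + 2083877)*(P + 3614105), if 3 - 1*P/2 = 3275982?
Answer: 3769274212559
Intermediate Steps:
P = -6551958 (P = 6 - 2*3275982 = 6 - 6551964 = -6551958)
(-3366880 + 2083877)*(P + 3614105) = (-3366880 + 2083877)*(-6551958 + 3614105) = -1283003*(-2937853) = 3769274212559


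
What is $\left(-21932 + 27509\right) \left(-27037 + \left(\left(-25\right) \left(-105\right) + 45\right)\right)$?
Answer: $-135894759$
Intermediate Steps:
$\left(-21932 + 27509\right) \left(-27037 + \left(\left(-25\right) \left(-105\right) + 45\right)\right) = 5577 \left(-27037 + \left(2625 + 45\right)\right) = 5577 \left(-27037 + 2670\right) = 5577 \left(-24367\right) = -135894759$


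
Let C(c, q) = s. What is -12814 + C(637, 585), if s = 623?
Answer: -12191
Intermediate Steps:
C(c, q) = 623
-12814 + C(637, 585) = -12814 + 623 = -12191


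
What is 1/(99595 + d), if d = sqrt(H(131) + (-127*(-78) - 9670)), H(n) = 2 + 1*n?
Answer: 99595/9919163656 - 3*sqrt(41)/9919163656 ≈ 1.0039e-5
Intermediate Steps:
H(n) = 2 + n
d = 3*sqrt(41) (d = sqrt((2 + 131) + (-127*(-78) - 9670)) = sqrt(133 + (9906 - 9670)) = sqrt(133 + 236) = sqrt(369) = 3*sqrt(41) ≈ 19.209)
1/(99595 + d) = 1/(99595 + 3*sqrt(41))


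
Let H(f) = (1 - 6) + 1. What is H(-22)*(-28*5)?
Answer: 560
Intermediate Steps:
H(f) = -4 (H(f) = -5 + 1 = -4)
H(-22)*(-28*5) = -(-112)*5 = -4*(-140) = 560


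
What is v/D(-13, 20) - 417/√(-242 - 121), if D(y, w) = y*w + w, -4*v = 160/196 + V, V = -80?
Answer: -97/1176 + 139*I*√3/11 ≈ -0.082483 + 21.887*I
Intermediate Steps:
v = 970/49 (v = -(160/196 - 80)/4 = -(160*(1/196) - 80)/4 = -(40/49 - 80)/4 = -¼*(-3880/49) = 970/49 ≈ 19.796)
D(y, w) = w + w*y (D(y, w) = w*y + w = w + w*y)
v/D(-13, 20) - 417/√(-242 - 121) = 970/(49*((20*(1 - 13)))) - 417/√(-242 - 121) = 970/(49*((20*(-12)))) - 417*(-I*√3/33) = (970/49)/(-240) - 417*(-I*√3/33) = (970/49)*(-1/240) - (-139)*I*√3/11 = -97/1176 + 139*I*√3/11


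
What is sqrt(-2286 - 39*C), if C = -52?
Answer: I*sqrt(258) ≈ 16.062*I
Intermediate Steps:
sqrt(-2286 - 39*C) = sqrt(-2286 - 39*(-52)) = sqrt(-2286 + 2028) = sqrt(-258) = I*sqrt(258)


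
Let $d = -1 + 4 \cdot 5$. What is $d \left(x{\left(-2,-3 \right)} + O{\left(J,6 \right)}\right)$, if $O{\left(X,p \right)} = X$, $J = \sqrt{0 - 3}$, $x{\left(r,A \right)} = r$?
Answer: $-38 + 19 i \sqrt{3} \approx -38.0 + 32.909 i$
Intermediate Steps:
$J = i \sqrt{3}$ ($J = \sqrt{-3} = i \sqrt{3} \approx 1.732 i$)
$d = 19$ ($d = -1 + 20 = 19$)
$d \left(x{\left(-2,-3 \right)} + O{\left(J,6 \right)}\right) = 19 \left(-2 + i \sqrt{3}\right) = -38 + 19 i \sqrt{3}$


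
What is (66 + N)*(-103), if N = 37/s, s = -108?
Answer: -730373/108 ≈ -6762.7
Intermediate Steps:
N = -37/108 (N = 37/(-108) = 37*(-1/108) = -37/108 ≈ -0.34259)
(66 + N)*(-103) = (66 - 37/108)*(-103) = (7091/108)*(-103) = -730373/108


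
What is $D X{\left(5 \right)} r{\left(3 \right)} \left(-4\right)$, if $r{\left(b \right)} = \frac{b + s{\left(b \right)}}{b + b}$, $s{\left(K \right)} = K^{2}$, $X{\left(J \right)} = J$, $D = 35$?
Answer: $-1400$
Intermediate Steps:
$r{\left(b \right)} = \frac{b + b^{2}}{2 b}$ ($r{\left(b \right)} = \frac{b + b^{2}}{b + b} = \frac{b + b^{2}}{2 b}$)
$D X{\left(5 \right)} r{\left(3 \right)} \left(-4\right) = 35 \cdot 5 \left(\frac{1}{2} + \frac{1}{2} \cdot 3\right) \left(-4\right) = 175 \left(\frac{1}{2} + \frac{3}{2}\right) \left(-4\right) = 175 \cdot 2 \left(-4\right) = 175 \left(-8\right) = -1400$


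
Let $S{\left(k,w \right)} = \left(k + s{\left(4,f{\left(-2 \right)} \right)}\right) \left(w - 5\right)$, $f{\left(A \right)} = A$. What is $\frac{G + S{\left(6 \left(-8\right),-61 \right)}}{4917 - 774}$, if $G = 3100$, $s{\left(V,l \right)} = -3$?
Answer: $\frac{6466}{4143} \approx 1.5607$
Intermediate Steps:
$S{\left(k,w \right)} = \left(-5 + w\right) \left(-3 + k\right)$ ($S{\left(k,w \right)} = \left(k - 3\right) \left(w - 5\right) = \left(-3 + k\right) \left(-5 + w\right) = \left(-5 + w\right) \left(-3 + k\right)$)
$\frac{G + S{\left(6 \left(-8\right),-61 \right)}}{4917 - 774} = \frac{3100 + \left(15 - 5 \cdot 6 \left(-8\right) - -183 + 6 \left(-8\right) \left(-61\right)\right)}{4917 - 774} = \frac{3100 + \left(15 - -240 + 183 - -2928\right)}{4143} = \left(3100 + \left(15 + 240 + 183 + 2928\right)\right) \frac{1}{4143} = \left(3100 + 3366\right) \frac{1}{4143} = 6466 \cdot \frac{1}{4143} = \frac{6466}{4143}$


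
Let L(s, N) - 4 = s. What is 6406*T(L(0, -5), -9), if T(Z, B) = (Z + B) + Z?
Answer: -6406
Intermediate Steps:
L(s, N) = 4 + s
T(Z, B) = B + 2*Z (T(Z, B) = (B + Z) + Z = B + 2*Z)
6406*T(L(0, -5), -9) = 6406*(-9 + 2*(4 + 0)) = 6406*(-9 + 2*4) = 6406*(-9 + 8) = 6406*(-1) = -6406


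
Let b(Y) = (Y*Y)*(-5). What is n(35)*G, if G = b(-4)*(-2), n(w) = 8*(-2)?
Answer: -2560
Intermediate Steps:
n(w) = -16
b(Y) = -5*Y² (b(Y) = Y²*(-5) = -5*Y²)
G = 160 (G = -5*(-4)²*(-2) = -5*16*(-2) = -80*(-2) = 160)
n(35)*G = -16*160 = -2560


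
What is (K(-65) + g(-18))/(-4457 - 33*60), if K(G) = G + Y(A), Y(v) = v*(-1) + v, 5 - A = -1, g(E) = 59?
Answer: 6/6437 ≈ 0.00093211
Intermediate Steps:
A = 6 (A = 5 - 1*(-1) = 5 + 1 = 6)
Y(v) = 0 (Y(v) = -v + v = 0)
K(G) = G (K(G) = G + 0 = G)
(K(-65) + g(-18))/(-4457 - 33*60) = (-65 + 59)/(-4457 - 33*60) = -6/(-4457 - 1980) = -6/(-6437) = -6*(-1/6437) = 6/6437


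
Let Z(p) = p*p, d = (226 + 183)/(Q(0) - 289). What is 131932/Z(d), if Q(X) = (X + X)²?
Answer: 11019092572/167281 ≈ 65872.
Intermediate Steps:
Q(X) = 4*X² (Q(X) = (2*X)² = 4*X²)
d = -409/289 (d = (226 + 183)/(4*0² - 289) = 409/(4*0 - 289) = 409/(0 - 289) = 409/(-289) = 409*(-1/289) = -409/289 ≈ -1.4152)
Z(p) = p²
131932/Z(d) = 131932/((-409/289)²) = 131932/(167281/83521) = 131932*(83521/167281) = 11019092572/167281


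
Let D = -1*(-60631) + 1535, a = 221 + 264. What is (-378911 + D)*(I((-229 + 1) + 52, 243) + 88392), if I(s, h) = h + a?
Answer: -28228314400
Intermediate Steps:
a = 485
I(s, h) = 485 + h (I(s, h) = h + 485 = 485 + h)
D = 62166 (D = 60631 + 1535 = 62166)
(-378911 + D)*(I((-229 + 1) + 52, 243) + 88392) = (-378911 + 62166)*((485 + 243) + 88392) = -316745*(728 + 88392) = -316745*89120 = -28228314400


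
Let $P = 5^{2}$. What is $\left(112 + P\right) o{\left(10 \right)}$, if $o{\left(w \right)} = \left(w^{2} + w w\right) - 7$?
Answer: $26441$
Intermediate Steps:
$P = 25$
$o{\left(w \right)} = -7 + 2 w^{2}$ ($o{\left(w \right)} = \left(w^{2} + w^{2}\right) - 7 = 2 w^{2} - 7 = -7 + 2 w^{2}$)
$\left(112 + P\right) o{\left(10 \right)} = \left(112 + 25\right) \left(-7 + 2 \cdot 10^{2}\right) = 137 \left(-7 + 2 \cdot 100\right) = 137 \left(-7 + 200\right) = 137 \cdot 193 = 26441$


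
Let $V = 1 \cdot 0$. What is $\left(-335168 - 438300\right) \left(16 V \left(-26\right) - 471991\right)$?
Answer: $365069934788$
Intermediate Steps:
$V = 0$
$\left(-335168 - 438300\right) \left(16 V \left(-26\right) - 471991\right) = \left(-335168 - 438300\right) \left(16 \cdot 0 \left(-26\right) - 471991\right) = - 773468 \left(0 \left(-26\right) - 471991\right) = - 773468 \left(0 - 471991\right) = \left(-773468\right) \left(-471991\right) = 365069934788$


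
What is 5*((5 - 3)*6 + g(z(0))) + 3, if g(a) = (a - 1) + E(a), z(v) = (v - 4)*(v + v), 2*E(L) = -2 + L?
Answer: 53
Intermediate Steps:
E(L) = -1 + L/2 (E(L) = (-2 + L)/2 = -1 + L/2)
z(v) = 2*v*(-4 + v) (z(v) = (-4 + v)*(2*v) = 2*v*(-4 + v))
g(a) = -2 + 3*a/2 (g(a) = (a - 1) + (-1 + a/2) = (-1 + a) + (-1 + a/2) = -2 + 3*a/2)
5*((5 - 3)*6 + g(z(0))) + 3 = 5*((5 - 3)*6 + (-2 + 3*(2*0*(-4 + 0))/2)) + 3 = 5*(2*6 + (-2 + 3*(2*0*(-4))/2)) + 3 = 5*(12 + (-2 + (3/2)*0)) + 3 = 5*(12 + (-2 + 0)) + 3 = 5*(12 - 2) + 3 = 5*10 + 3 = 50 + 3 = 53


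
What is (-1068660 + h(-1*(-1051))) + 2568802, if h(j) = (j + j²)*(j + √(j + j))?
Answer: 1163540394 + 1105652*√2102 ≈ 1.2142e+9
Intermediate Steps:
h(j) = (j + j²)*(j + √2*√j) (h(j) = (j + j²)*(j + √(2*j)) = (j + j²)*(j + √2*√j))
(-1068660 + h(-1*(-1051))) + 2568802 = (-1068660 + ((-1*(-1051))² + (-1*(-1051))³ + √2*(-1*(-1051))^(3/2) + √2*(-1*(-1051))^(5/2))) + 2568802 = (-1068660 + (1051² + 1051³ + √2*1051^(3/2) + √2*1051^(5/2))) + 2568802 = (-1068660 + (1104601 + 1160935651 + √2*(1051*√1051) + √2*(1104601*√1051))) + 2568802 = (-1068660 + (1104601 + 1160935651 + 1051*√2102 + 1104601*√2102)) + 2568802 = (-1068660 + (1162040252 + 1105652*√2102)) + 2568802 = (1160971592 + 1105652*√2102) + 2568802 = 1163540394 + 1105652*√2102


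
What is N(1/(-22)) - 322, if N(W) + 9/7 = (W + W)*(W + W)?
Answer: -273816/847 ≈ -323.28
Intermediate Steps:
N(W) = -9/7 + 4*W² (N(W) = -9/7 + (W + W)*(W + W) = -9/7 + (2*W)*(2*W) = -9/7 + 4*W²)
N(1/(-22)) - 322 = (-9/7 + 4*(1/(-22))²) - 322 = (-9/7 + 4*(-1/22)²) - 322 = (-9/7 + 4*(1/484)) - 322 = (-9/7 + 1/121) - 322 = -1082/847 - 322 = -273816/847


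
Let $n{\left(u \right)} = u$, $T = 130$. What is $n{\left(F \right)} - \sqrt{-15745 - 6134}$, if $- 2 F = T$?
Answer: $-65 - 3 i \sqrt{2431} \approx -65.0 - 147.92 i$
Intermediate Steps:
$F = -65$ ($F = \left(- \frac{1}{2}\right) 130 = -65$)
$n{\left(F \right)} - \sqrt{-15745 - 6134} = -65 - \sqrt{-15745 - 6134} = -65 - \sqrt{-21879} = -65 - 3 i \sqrt{2431}$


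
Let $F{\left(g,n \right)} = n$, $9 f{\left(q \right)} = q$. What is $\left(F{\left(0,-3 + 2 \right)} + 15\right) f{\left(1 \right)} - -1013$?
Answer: $\frac{9131}{9} \approx 1014.6$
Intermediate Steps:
$f{\left(q \right)} = \frac{q}{9}$
$\left(F{\left(0,-3 + 2 \right)} + 15\right) f{\left(1 \right)} - -1013 = \left(\left(-3 + 2\right) + 15\right) \frac{1}{9} \cdot 1 - -1013 = \left(-1 + 15\right) \frac{1}{9} + 1013 = 14 \cdot \frac{1}{9} + 1013 = \frac{14}{9} + 1013 = \frac{9131}{9}$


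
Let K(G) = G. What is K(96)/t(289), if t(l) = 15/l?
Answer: 9248/5 ≈ 1849.6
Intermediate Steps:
K(96)/t(289) = 96/((15/289)) = 96/((15*(1/289))) = 96/(15/289) = 96*(289/15) = 9248/5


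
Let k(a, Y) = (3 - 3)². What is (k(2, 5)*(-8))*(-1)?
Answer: 0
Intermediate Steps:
k(a, Y) = 0 (k(a, Y) = 0² = 0)
(k(2, 5)*(-8))*(-1) = (0*(-8))*(-1) = 0*(-1) = 0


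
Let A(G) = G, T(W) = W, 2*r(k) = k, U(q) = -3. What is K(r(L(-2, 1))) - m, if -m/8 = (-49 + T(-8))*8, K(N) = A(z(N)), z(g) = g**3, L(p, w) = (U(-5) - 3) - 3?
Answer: -29913/8 ≈ -3739.1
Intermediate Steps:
L(p, w) = -9 (L(p, w) = (-3 - 3) - 3 = -6 - 3 = -9)
r(k) = k/2
K(N) = N**3
m = 3648 (m = -8*(-49 - 8)*8 = -(-456)*8 = -8*(-456) = 3648)
K(r(L(-2, 1))) - m = ((1/2)*(-9))**3 - 1*3648 = (-9/2)**3 - 3648 = -729/8 - 3648 = -29913/8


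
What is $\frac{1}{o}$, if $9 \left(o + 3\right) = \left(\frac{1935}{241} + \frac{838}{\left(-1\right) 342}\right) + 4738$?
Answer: $\frac{370899}{194374927} \approx 0.0019082$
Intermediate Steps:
$o = \frac{194374927}{370899}$ ($o = -3 + \frac{\left(\frac{1935}{241} + \frac{838}{\left(-1\right) 342}\right) + 4738}{9} = -3 + \frac{\left(1935 \cdot \frac{1}{241} + \frac{838}{-342}\right) + 4738}{9} = -3 + \frac{\left(\frac{1935}{241} + 838 \left(- \frac{1}{342}\right)\right) + 4738}{9} = -3 + \frac{\left(\frac{1935}{241} - \frac{419}{171}\right) + 4738}{9} = -3 + \frac{\frac{229906}{41211} + 4738}{9} = -3 + \frac{1}{9} \cdot \frac{195487624}{41211} = -3 + \frac{195487624}{370899} = \frac{194374927}{370899} \approx 524.06$)
$\frac{1}{o} = \frac{1}{\frac{194374927}{370899}} = \frac{370899}{194374927}$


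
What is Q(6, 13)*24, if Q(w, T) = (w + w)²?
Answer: 3456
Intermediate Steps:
Q(w, T) = 4*w² (Q(w, T) = (2*w)² = 4*w²)
Q(6, 13)*24 = (4*6²)*24 = (4*36)*24 = 144*24 = 3456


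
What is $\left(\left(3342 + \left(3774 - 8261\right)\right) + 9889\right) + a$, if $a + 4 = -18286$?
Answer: $-9546$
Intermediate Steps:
$a = -18290$ ($a = -4 - 18286 = -18290$)
$\left(\left(3342 + \left(3774 - 8261\right)\right) + 9889\right) + a = \left(\left(3342 + \left(3774 - 8261\right)\right) + 9889\right) - 18290 = \left(\left(3342 - 4487\right) + 9889\right) - 18290 = \left(-1145 + 9889\right) - 18290 = 8744 - 18290 = -9546$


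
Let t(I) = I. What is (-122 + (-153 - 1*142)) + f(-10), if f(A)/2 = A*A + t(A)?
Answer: -237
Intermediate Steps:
f(A) = 2*A + 2*A**2 (f(A) = 2*(A*A + A) = 2*(A**2 + A) = 2*(A + A**2) = 2*A + 2*A**2)
(-122 + (-153 - 1*142)) + f(-10) = (-122 + (-153 - 1*142)) + 2*(-10)*(1 - 10) = (-122 + (-153 - 142)) + 2*(-10)*(-9) = (-122 - 295) + 180 = -417 + 180 = -237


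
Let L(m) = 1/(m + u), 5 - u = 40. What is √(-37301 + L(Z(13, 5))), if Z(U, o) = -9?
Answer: I*√18053695/22 ≈ 193.13*I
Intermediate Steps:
u = -35 (u = 5 - 1*40 = 5 - 40 = -35)
L(m) = 1/(-35 + m) (L(m) = 1/(m - 35) = 1/(-35 + m))
√(-37301 + L(Z(13, 5))) = √(-37301 + 1/(-35 - 9)) = √(-37301 + 1/(-44)) = √(-37301 - 1/44) = √(-1641245/44) = I*√18053695/22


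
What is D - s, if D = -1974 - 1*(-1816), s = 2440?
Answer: -2598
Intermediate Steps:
D = -158 (D = -1974 + 1816 = -158)
D - s = -158 - 1*2440 = -158 - 2440 = -2598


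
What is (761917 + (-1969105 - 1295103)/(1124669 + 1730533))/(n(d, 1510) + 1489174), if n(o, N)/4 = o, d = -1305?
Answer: 1087711839013/2118494214354 ≈ 0.51344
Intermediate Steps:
n(o, N) = 4*o
(761917 + (-1969105 - 1295103)/(1124669 + 1730533))/(n(d, 1510) + 1489174) = (761917 + (-1969105 - 1295103)/(1124669 + 1730533))/(4*(-1305) + 1489174) = (761917 - 3264208/2855202)/(-5220 + 1489174) = (761917 - 3264208*1/2855202)/1483954 = (761917 - 1632104/1427601)*(1/1483954) = (1087711839013/1427601)*(1/1483954) = 1087711839013/2118494214354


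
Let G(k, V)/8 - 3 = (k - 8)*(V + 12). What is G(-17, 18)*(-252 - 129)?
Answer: 2276856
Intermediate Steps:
G(k, V) = 24 + 8*(-8 + k)*(12 + V) (G(k, V) = 24 + 8*((k - 8)*(V + 12)) = 24 + 8*((-8 + k)*(12 + V)) = 24 + 8*(-8 + k)*(12 + V))
G(-17, 18)*(-252 - 129) = (-744 - 64*18 + 96*(-17) + 8*18*(-17))*(-252 - 129) = (-744 - 1152 - 1632 - 2448)*(-381) = -5976*(-381) = 2276856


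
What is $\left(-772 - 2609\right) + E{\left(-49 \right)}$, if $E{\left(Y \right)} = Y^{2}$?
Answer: $-980$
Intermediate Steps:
$\left(-772 - 2609\right) + E{\left(-49 \right)} = \left(-772 - 2609\right) + \left(-49\right)^{2} = -3381 + 2401 = -980$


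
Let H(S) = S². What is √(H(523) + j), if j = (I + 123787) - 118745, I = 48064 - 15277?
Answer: √311358 ≈ 557.99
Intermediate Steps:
I = 32787
j = 37829 (j = (32787 + 123787) - 118745 = 156574 - 118745 = 37829)
√(H(523) + j) = √(523² + 37829) = √(273529 + 37829) = √311358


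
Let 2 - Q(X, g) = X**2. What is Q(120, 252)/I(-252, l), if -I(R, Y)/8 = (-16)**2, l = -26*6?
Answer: 7199/1024 ≈ 7.0303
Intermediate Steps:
Q(X, g) = 2 - X**2
l = -156
I(R, Y) = -2048 (I(R, Y) = -8*(-16)**2 = -8*256 = -2048)
Q(120, 252)/I(-252, l) = (2 - 1*120**2)/(-2048) = (2 - 1*14400)*(-1/2048) = (2 - 14400)*(-1/2048) = -14398*(-1/2048) = 7199/1024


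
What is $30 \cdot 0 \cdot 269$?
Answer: $0$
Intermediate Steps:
$30 \cdot 0 \cdot 269 = 0 \cdot 269 = 0$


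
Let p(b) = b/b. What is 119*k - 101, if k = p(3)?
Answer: 18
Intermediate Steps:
p(b) = 1
k = 1
119*k - 101 = 119*1 - 101 = 119 - 101 = 18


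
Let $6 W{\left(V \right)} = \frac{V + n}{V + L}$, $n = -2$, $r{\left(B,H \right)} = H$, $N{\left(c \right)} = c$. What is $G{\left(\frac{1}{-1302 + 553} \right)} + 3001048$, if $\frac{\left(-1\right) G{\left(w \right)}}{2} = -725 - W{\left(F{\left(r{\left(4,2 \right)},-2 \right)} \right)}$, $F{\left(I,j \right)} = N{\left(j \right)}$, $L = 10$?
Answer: $\frac{18014987}{6} \approx 3.0025 \cdot 10^{6}$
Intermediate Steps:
$F{\left(I,j \right)} = j$
$W{\left(V \right)} = \frac{-2 + V}{6 \left(10 + V\right)}$ ($W{\left(V \right)} = \frac{\left(V - 2\right) \frac{1}{V + 10}}{6} = \frac{\left(-2 + V\right) \frac{1}{10 + V}}{6} = \frac{\frac{1}{10 + V} \left(-2 + V\right)}{6} = \frac{-2 + V}{6 \left(10 + V\right)}$)
$G{\left(w \right)} = \frac{8699}{6}$ ($G{\left(w \right)} = - 2 \left(-725 - \frac{-2 - 2}{6 \left(10 - 2\right)}\right) = - 2 \left(-725 - \frac{1}{6} \cdot \frac{1}{8} \left(-4\right)\right) = - 2 \left(-725 - - \frac{1}{12}\right) = - 2 \left(-725 + \frac{1}{12}\right) = \left(-2\right) \left(- \frac{8699}{12}\right) = \frac{8699}{6}$)
$G{\left(\frac{1}{-1302 + 553} \right)} + 3001048 = \frac{8699}{6} + 3001048 = \frac{18014987}{6}$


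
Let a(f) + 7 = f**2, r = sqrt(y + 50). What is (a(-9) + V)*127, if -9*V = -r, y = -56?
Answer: 9398 + 127*I*sqrt(6)/9 ≈ 9398.0 + 34.565*I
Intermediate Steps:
r = I*sqrt(6) (r = sqrt(-56 + 50) = sqrt(-6) = I*sqrt(6) ≈ 2.4495*I)
a(f) = -7 + f**2
V = I*sqrt(6)/9 (V = -(-1)*I*sqrt(6)/9 = I*sqrt(6)/9 ≈ 0.27217*I)
(a(-9) + V)*127 = ((-7 + (-9)**2) + I*sqrt(6)/9)*127 = ((-7 + 81) + I*sqrt(6)/9)*127 = (74 + I*sqrt(6)/9)*127 = 9398 + 127*I*sqrt(6)/9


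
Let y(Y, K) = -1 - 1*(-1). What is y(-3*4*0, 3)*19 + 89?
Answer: 89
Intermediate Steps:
y(Y, K) = 0 (y(Y, K) = -1 + 1 = 0)
y(-3*4*0, 3)*19 + 89 = 0*19 + 89 = 0 + 89 = 89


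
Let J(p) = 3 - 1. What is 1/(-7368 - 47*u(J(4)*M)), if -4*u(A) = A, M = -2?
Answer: -1/7415 ≈ -0.00013486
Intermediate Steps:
J(p) = 2
u(A) = -A/4
1/(-7368 - 47*u(J(4)*M)) = 1/(-7368 - (-47)*2*(-2)/4) = 1/(-7368 - (-47)*(-4)/4) = 1/(-7368 - 47*1) = 1/(-7368 - 47) = 1/(-7415) = -1/7415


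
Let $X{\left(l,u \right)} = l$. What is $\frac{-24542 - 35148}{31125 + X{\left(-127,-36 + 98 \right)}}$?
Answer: $- \frac{29845}{15499} \approx -1.9256$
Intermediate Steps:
$\frac{-24542 - 35148}{31125 + X{\left(-127,-36 + 98 \right)}} = \frac{-24542 - 35148}{31125 - 127} = - \frac{59690}{30998} = \left(-59690\right) \frac{1}{30998} = - \frac{29845}{15499}$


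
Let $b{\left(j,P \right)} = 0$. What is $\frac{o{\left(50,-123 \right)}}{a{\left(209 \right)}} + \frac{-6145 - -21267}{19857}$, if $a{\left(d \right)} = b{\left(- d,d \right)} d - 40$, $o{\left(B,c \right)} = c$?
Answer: $\frac{3047291}{794280} \approx 3.8365$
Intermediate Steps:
$a{\left(d \right)} = -40$ ($a{\left(d \right)} = 0 d - 40 = 0 - 40 = -40$)
$\frac{o{\left(50,-123 \right)}}{a{\left(209 \right)}} + \frac{-6145 - -21267}{19857} = - \frac{123}{-40} + \frac{-6145 - -21267}{19857} = \left(-123\right) \left(- \frac{1}{40}\right) + \left(-6145 + 21267\right) \frac{1}{19857} = \frac{123}{40} + 15122 \cdot \frac{1}{19857} = \frac{123}{40} + \frac{15122}{19857} = \frac{3047291}{794280}$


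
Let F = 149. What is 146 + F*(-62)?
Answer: -9092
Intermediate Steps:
146 + F*(-62) = 146 + 149*(-62) = 146 - 9238 = -9092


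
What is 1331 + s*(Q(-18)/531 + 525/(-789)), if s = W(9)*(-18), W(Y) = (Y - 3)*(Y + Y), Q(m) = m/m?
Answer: 40668119/15517 ≈ 2620.9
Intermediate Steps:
Q(m) = 1
W(Y) = 2*Y*(-3 + Y) (W(Y) = (-3 + Y)*(2*Y) = 2*Y*(-3 + Y))
s = -1944 (s = (2*9*(-3 + 9))*(-18) = (2*9*6)*(-18) = 108*(-18) = -1944)
1331 + s*(Q(-18)/531 + 525/(-789)) = 1331 - 1944*(1/531 + 525/(-789)) = 1331 - 1944*(1*(1/531) + 525*(-1/789)) = 1331 - 1944*(1/531 - 175/263) = 1331 - 1944*(-92662/139653) = 1331 + 20014992/15517 = 40668119/15517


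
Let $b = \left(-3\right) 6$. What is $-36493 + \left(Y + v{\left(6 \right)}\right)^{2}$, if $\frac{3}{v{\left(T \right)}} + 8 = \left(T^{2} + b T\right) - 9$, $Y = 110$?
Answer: $- \frac{193275684}{7921} \approx -24400.0$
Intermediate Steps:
$b = -18$
$v{\left(T \right)} = \frac{3}{-17 + T^{2} - 18 T}$ ($v{\left(T \right)} = \frac{3}{-8 - \left(9 - T^{2} + 18 T\right)} = \frac{3}{-17 + T^{2} - 18 T}$)
$-36493 + \left(Y + v{\left(6 \right)}\right)^{2} = -36493 + \left(110 + \frac{3}{-17 + 6^{2} - 108}\right)^{2} = -36493 + \left(110 + \frac{3}{-17 + 36 - 108}\right)^{2} = -36493 + \left(110 + \frac{3}{-89}\right)^{2} = -36493 + \left(110 + 3 \left(- \frac{1}{89}\right)\right)^{2} = -36493 + \left(110 - \frac{3}{89}\right)^{2} = -36493 + \left(\frac{9787}{89}\right)^{2} = -36493 + \frac{95785369}{7921} = - \frac{193275684}{7921}$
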